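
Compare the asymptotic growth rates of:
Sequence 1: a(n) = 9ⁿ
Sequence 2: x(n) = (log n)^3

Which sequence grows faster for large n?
Comparing growth rates:
Growth-rate hierarchy: log n ≺ any polynomial ≺ any exponential cⁿ (c>1) ≺ n! ≺ nⁿ.
exponential base 9 dominates polylogarithmic (log n)^3 asymptotically.

a(n) grows faster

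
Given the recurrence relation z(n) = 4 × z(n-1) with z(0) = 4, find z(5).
Computing step by step:
z(0) = 4
z(1) = 4 × 4 = 16
z(2) = 4 × 16 = 64
z(3) = 4 × 64 = 256
z(4) = 4 × 256 = 1024
z(5) = 4 × 1024 = 4096

4096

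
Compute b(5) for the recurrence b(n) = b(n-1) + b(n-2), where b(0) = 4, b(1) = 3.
Computing the sequence terms:
4, 3, 7, 10, 17, 27

27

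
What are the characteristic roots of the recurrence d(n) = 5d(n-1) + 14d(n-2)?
Substitute d(n) = rⁿ and divide through by rⁿ⁻²: r² - 5r - 14 = 0
Factor: (r - 7)(r + 2) = 0, so r = 7, -2.
General solution: d(n) = A·7ⁿ + B·(-2)ⁿ

Characteristic: r² - 5r - 14 = 0, Roots: r = 7, -2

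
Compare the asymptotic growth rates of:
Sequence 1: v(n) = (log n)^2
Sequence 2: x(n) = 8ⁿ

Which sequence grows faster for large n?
Comparing growth rates:
Growth-rate hierarchy: log n ≺ any polynomial ≺ any exponential cⁿ (c>1) ≺ n! ≺ nⁿ.
exponential base 8 dominates polylogarithmic (log n)^2 asymptotically.

x(n) grows faster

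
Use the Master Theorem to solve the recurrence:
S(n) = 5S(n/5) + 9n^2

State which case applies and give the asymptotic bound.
Master Theorem template: S(n) = a·S(n/b) + f(n).
Here: a=5, b=5, f(n)=9n^2
Compute log_b(a) = log_5(5) = 1.
f(n) = 9n^2 = Ω(n^(1+ε)) with ε = 1, and the regularity condition holds (a·f(n/b) = (a/b^2)·f(n) with a/b^2 = 5^-1 < 1). Case 3: S(n) = Θ(f(n)) = Θ(n^2).

Case 3: S(n) = Θ(n^2)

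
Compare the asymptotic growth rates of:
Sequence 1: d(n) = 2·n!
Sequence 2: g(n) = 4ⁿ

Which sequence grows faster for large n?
Comparing growth rates:
Growth-rate hierarchy: log n ≺ any polynomial ≺ any exponential cⁿ (c>1) ≺ n! ≺ nⁿ.
factorial dominates exponential base 4 asymptotically.

d(n) grows faster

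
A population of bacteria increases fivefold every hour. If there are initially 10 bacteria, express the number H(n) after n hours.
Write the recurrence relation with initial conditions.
Each hour multiplies the count by 5, so the count after n hours depends only on the count after n-1 hours: H(n) = 5 × H(n-1). The starting count gives H(0) = 10.
Unrolling n times gives the closed form H(n) = 10 × 5ⁿ.

H(n) = 5 × H(n-1), H(0) = 10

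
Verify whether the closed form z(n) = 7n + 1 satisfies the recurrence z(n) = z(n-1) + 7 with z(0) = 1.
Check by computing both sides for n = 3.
From the recurrence with z(0) = 1:
  z(0) = 1, z(1) = 8, z(2) = 15, z(3) = 22
  so the recurrence gives z(3) = 22.
From the proposed closed form z(n) = 7n + 1:
  z(3) = 22.
Both sides give 22 at n = 3, and the initial condition(s) match, so the closed form is consistent.

Yes, the closed form is correct.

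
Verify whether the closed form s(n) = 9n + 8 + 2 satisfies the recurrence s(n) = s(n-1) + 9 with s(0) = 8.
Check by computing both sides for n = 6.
From the recurrence with s(0) = 8:
  s(0) = 8, s(1) = 17, s(2) = 26, s(3) = 35, s(4) = 44, s(5) = 53, s(6) = 62
  so the recurrence gives s(6) = 62.
From the proposed closed form s(n) = 9n + 8 + 2:
  s(6) = 64.
The recurrence gives 62 but the closed form gives 64, so the closed form does not satisfy the recurrence.

No, the closed form is incorrect.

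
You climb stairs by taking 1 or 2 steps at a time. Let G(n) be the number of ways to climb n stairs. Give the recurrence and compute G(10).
Condition on the size of the last step (1 to 2): before it there were n-1, …, n-2 stairs climbed, and these cases are disjoint, so G(n) = G(n-1) + G(n-2) (Fibonacci-type sequence).
Initial conditions by direct count (compositions of i into parts ≤ 2): G(1) = 1; G(2) = 2.
Iterating the recurrence: G(3) = 3, G(4) = 5, G(5) = 8, G(6) = 13, G(7) = 21, G(8) = 34, G(9) = 55, G(10) = 89.

G(n) = G(n-1) + G(n-2), G(1) = 1, G(2) = 2; G(10) = 89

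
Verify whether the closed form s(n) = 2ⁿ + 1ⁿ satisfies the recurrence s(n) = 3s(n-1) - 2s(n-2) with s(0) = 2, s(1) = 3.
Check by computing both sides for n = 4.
From the recurrence with s(0) = 2, s(1) = 3:
  s(0) = 2, s(1) = 3, s(2) = 5, s(3) = 9, s(4) = 17
  so the recurrence gives s(4) = 17.
From the proposed closed form s(n) = 2ⁿ + 1ⁿ:
  s(4) = 17.
Both sides give 17 at n = 4, and the initial condition(s) match, so the closed form is consistent.

Yes, the closed form is correct.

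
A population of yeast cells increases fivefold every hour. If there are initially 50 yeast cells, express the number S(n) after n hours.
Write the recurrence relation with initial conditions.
Each hour multiplies the count by 5, so the count after n hours depends only on the count after n-1 hours: S(n) = 5 × S(n-1). The starting count gives S(0) = 50.
Unrolling n times gives the closed form S(n) = 50 × 5ⁿ.

S(n) = 5 × S(n-1), S(0) = 50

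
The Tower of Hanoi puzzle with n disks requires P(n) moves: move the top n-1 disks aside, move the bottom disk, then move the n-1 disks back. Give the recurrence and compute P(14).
Moving n disks = move the top n-1 disks aside (P(n-1) moves) + move the largest disk (1 move) + move the n-1 disks back on top (P(n-1) moves), so P(n) = 2P(n-1) + 1, with P(1) = 1 (a single disk takes one move).
First terms: 1, 3, 7, 15, 31, 63, … — each is one less than a power of 2. Indeed P(n) + 1 = 2(P(n-1) + 1) with P(1) + 1 = 2, so P(n) + 1 = 2ⁿ and P(n) = 2ⁿ - 1.
Hence P(14) = 2^14 - 1 = 16384 - 1 = 16383.

P(n) = 2P(n-1) + 1, P(1) = 1; P(14) = 16383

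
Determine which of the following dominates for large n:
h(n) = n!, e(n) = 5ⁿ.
Comparing growth rates:
Growth-rate hierarchy: log n ≺ any polynomial ≺ any exponential cⁿ (c>1) ≺ n! ≺ nⁿ.
factorial dominates exponential base 5 asymptotically.

h(n) grows faster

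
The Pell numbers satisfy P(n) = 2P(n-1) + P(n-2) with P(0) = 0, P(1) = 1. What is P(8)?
Computing the sequence terms:
0, 1, 2, 5, 12, 29, 70, 169, 408

408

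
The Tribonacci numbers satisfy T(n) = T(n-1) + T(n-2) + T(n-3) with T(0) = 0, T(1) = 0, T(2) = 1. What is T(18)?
Computing the sequence terms:
0, 0, 1, 1, 2, 4, 7, 13, 24, 44, 81, 149, 274, 504, 927, 1705, 3136, 5768, 10609

10609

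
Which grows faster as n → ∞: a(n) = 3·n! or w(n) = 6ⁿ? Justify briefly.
Comparing growth rates:
Growth-rate hierarchy: log n ≺ any polynomial ≺ any exponential cⁿ (c>1) ≺ n! ≺ nⁿ.
factorial dominates exponential base 6 asymptotically.

a(n) grows faster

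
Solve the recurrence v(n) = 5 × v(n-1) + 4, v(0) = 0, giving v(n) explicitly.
Recurrence: v(n) = 5 × v(n-1) + 4, initial: v(0) = 0.
Try v(n) = A·5ⁿ + C. Substituting: A·5ⁿ + C = 5(A·5ⁿ⁻¹ + C) + 4 = A·5ⁿ + 5C + 4, so C = 5C + 4, giving C = -1. Then v(0) = A - 1 = 0 gives A = 1.

v(n) = 5ⁿ - 1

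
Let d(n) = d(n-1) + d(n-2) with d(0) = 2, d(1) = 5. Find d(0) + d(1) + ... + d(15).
Computing the sequence terms: 2, 5, 7, 12, 19, 31, 50, 81, 131, 212, 343, 555, 898, 1453, 2351, 3804
Adding these values together:

9954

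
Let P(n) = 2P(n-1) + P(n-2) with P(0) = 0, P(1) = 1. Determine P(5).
Computing the sequence terms:
0, 1, 2, 5, 12, 29

29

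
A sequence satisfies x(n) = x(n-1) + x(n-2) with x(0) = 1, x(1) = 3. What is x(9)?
Computing the sequence terms:
1, 3, 4, 7, 11, 18, 29, 47, 76, 123

123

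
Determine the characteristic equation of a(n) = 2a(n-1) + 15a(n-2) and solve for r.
Substitute a(n) = rⁿ and divide through by rⁿ⁻²: r² - 2r - 15 = 0
Factor: (r + 3)(r - 5) = 0, so r = -3, 5.
General solution: a(n) = A·(-3)ⁿ + B·5ⁿ

Characteristic: r² - 2r - 15 = 0, Roots: r = -3, 5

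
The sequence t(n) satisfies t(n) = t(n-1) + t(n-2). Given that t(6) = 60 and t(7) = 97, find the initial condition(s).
Work backwards using t(k) = t(k+2) - t(k+1):
t(5) = t(7) - t(6) = 97 - 60 = 37
t(4) = t(6) - t(5) = 60 - 37 = 23
t(3) = t(5) - t(4) = 37 - 23 = 14
t(2) = t(4) - t(3) = 23 - 14 = 9
t(1) = t(3) - t(2) = 14 - 9 = 5
t(0) = t(2) - t(1) = 9 - 5 = 4

t(0) = 4, t(1) = 5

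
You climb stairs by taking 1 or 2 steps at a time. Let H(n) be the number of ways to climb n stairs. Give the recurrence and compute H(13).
Condition on the size of the last step (1 to 2): before it there were n-1, …, n-2 stairs climbed, and these cases are disjoint, so H(n) = H(n-1) + H(n-2) (Fibonacci-type sequence).
Initial conditions by direct count (compositions of i into parts ≤ 2): H(1) = 1; H(2) = 2.
Iterating the recurrence: H(3) = 3, H(4) = 5, H(5) = 8, H(6) = 13, H(7) = 21, H(8) = 34, H(9) = 55, H(10) = 89, H(11) = 144, H(12) = 233, H(13) = 377.

H(n) = H(n-1) + H(n-2), H(1) = 1, H(2) = 2; H(13) = 377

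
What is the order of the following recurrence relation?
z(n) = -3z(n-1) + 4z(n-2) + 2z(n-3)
The order is the largest lag k for which z(n-k) appears. Here the deepest term is z(n-3), so the order is 3.

Order 3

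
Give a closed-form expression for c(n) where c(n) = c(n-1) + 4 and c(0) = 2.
Recurrence: c(n) = c(n-1) + 4, initial: c(0) = 2.
Each step adds 4, so c(n) = c(0) + 4n = 4n + 2.

c(n) = 4n + 2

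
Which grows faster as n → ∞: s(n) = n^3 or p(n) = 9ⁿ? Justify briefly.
Comparing growth rates:
Growth-rate hierarchy: log n ≺ any polynomial ≺ any exponential cⁿ (c>1) ≺ n! ≺ nⁿ.
exponential base 9 dominates polynomial degree 3 asymptotically.

p(n) grows faster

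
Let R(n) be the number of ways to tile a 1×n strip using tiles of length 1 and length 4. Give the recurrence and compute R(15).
Condition on the last tile: it has length 1 (leaving a 1×(n-1) strip) or length 4 (leaving a 1×(n-4) strip), so R(n) = R(n-1) + R(n-4) (order-4 linear recurrence).
For 0 ≤ i < 4 only unit tiles fit, so R(i) = 1.
Iterating the recurrence: R(4) = 2, R(5) = 3, R(6) = 4, R(7) = 5, R(8) = 7, R(9) = 10, R(10) = 14, R(11) = 19, R(12) = 26, R(13) = 36, R(14) = 50, R(15) = 69.

R(n) = R(n-1) + R(n-4), with R(i) = 1 for 0 ≤ i < 4; R(15) = 69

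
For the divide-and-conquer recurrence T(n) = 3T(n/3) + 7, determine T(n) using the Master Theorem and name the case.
Master Theorem template: T(n) = a·T(n/b) + f(n).
Here: a=3, b=3, f(n)=7
Compute log_b(a) = log_3(3) = 1.
f(n) = 7 = O(n^(1-ε)) with ε = 1. Case 1: T(n) = Θ(n^log_b(a)) = Θ(n).

Case 1: T(n) = Θ(n)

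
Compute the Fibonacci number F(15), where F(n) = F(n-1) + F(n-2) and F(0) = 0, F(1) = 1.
Computing the sequence terms:
0, 1, 1, 2, 3, 5, 8, 13, 21, 34, 55, 89, 144, 233, 377, 610

610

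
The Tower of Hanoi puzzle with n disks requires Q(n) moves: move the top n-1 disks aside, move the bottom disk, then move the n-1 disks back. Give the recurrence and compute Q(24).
Moving n disks = move the top n-1 disks aside (Q(n-1) moves) + move the largest disk (1 move) + move the n-1 disks back on top (Q(n-1) moves), so Q(n) = 2Q(n-1) + 1, with Q(1) = 1 (a single disk takes one move).
First terms: 1, 3, 7, 15, 31, 63, … — each is one less than a power of 2. Indeed Q(n) + 1 = 2(Q(n-1) + 1) with Q(1) + 1 = 2, so Q(n) + 1 = 2ⁿ and Q(n) = 2ⁿ - 1.
Hence Q(24) = 2^24 - 1 = 16777216 - 1 = 16777215.

Q(n) = 2Q(n-1) + 1, Q(1) = 1; Q(24) = 16777215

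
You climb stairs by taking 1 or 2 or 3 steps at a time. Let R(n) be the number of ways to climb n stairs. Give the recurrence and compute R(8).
Condition on the size of the last step (1 to 3): before it there were n-1, …, n-3 stairs climbed, and these cases are disjoint, so R(n) = R(n-1) + R(n-2) + R(n-3) (order-3 linear recurrence).
Initial conditions by direct count (compositions of i into parts ≤ 3): R(1) = 1; R(2) = 2; R(3) = 4.
Iterating the recurrence: R(4) = 7, R(5) = 13, R(6) = 24, R(7) = 44, R(8) = 81.

R(n) = R(n-1) + R(n-2) + R(n-3), R(1) = 1, R(2) = 2, R(3) = 4; R(8) = 81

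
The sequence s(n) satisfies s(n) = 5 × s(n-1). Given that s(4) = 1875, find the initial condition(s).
In general s(n) = 5ⁿ · s(0). At n = 4: s(0) = s(4) / 5^4 = 1875 / 625 = 3.

s(0) = 3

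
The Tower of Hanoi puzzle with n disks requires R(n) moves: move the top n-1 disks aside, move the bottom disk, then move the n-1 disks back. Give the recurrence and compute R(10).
Moving n disks = move the top n-1 disks aside (R(n-1) moves) + move the largest disk (1 move) + move the n-1 disks back on top (R(n-1) moves), so R(n) = 2R(n-1) + 1, with R(1) = 1 (a single disk takes one move).
First terms: 1, 3, 7, 15, 31, 63, … — each is one less than a power of 2. Indeed R(n) + 1 = 2(R(n-1) + 1) with R(1) + 1 = 2, so R(n) + 1 = 2ⁿ and R(n) = 2ⁿ - 1.
Hence R(10) = 2^10 - 1 = 1024 - 1 = 1023.

R(n) = 2R(n-1) + 1, R(1) = 1; R(10) = 1023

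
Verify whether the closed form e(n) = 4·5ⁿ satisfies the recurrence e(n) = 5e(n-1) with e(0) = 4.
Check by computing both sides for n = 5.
From the recurrence with e(0) = 4:
  e(0) = 4, e(1) = 20, e(2) = 100, e(3) = 500, e(4) = 2500, e(5) = 12500
  so the recurrence gives e(5) = 12500.
From the proposed closed form e(n) = 4·5ⁿ:
  e(5) = 12500.
Both sides give 12500 at n = 5, and the initial condition(s) match, so the closed form is consistent.

Yes, the closed form is correct.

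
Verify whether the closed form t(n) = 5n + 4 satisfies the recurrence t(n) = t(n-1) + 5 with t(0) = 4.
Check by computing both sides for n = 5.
From the recurrence with t(0) = 4:
  t(0) = 4, t(1) = 9, t(2) = 14, t(3) = 19, t(4) = 24, t(5) = 29
  so the recurrence gives t(5) = 29.
From the proposed closed form t(n) = 5n + 4:
  t(5) = 29.
Both sides give 29 at n = 5, and the initial condition(s) match, so the closed form is consistent.

Yes, the closed form is correct.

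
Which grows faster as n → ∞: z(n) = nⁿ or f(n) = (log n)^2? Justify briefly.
Comparing growth rates:
Growth-rate hierarchy: log n ≺ any polynomial ≺ any exponential cⁿ (c>1) ≺ n! ≺ nⁿ.
super-exponential nⁿ dominates polylogarithmic (log n)^2 asymptotically.

z(n) grows faster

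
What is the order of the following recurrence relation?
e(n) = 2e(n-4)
The order is the largest lag k for which e(n-k) appears. Here the deepest term is e(n-4), so the order is 4.

Order 4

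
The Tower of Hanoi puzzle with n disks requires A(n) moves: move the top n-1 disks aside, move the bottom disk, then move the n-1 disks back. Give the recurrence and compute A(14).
Moving n disks = move the top n-1 disks aside (A(n-1) moves) + move the largest disk (1 move) + move the n-1 disks back on top (A(n-1) moves), so A(n) = 2A(n-1) + 1, with A(1) = 1 (a single disk takes one move).
First terms: 1, 3, 7, 15, 31, 63, … — each is one less than a power of 2. Indeed A(n) + 1 = 2(A(n-1) + 1) with A(1) + 1 = 2, so A(n) + 1 = 2ⁿ and A(n) = 2ⁿ - 1.
Hence A(14) = 2^14 - 1 = 16384 - 1 = 16383.

A(n) = 2A(n-1) + 1, A(1) = 1; A(14) = 16383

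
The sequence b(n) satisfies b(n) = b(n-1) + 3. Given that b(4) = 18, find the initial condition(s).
b(4) = b(0) + 4·3, so b(0) = 18 - 12 = 6.

b(0) = 6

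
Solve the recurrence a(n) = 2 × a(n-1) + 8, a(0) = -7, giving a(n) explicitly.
Recurrence: a(n) = 2 × a(n-1) + 8, initial: a(0) = -7.
Try a(n) = A·2ⁿ + C. Substituting: A·2ⁿ + C = 2(A·2ⁿ⁻¹ + C) + 8 = A·2ⁿ + 2C + 8, so C = 2C + 8, giving C = -8. Then a(0) = A - 8 = -7 gives A = 1.

a(n) = 2ⁿ - 8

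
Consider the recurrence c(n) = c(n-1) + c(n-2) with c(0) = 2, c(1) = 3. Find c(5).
Computing the sequence terms:
2, 3, 5, 8, 13, 21

21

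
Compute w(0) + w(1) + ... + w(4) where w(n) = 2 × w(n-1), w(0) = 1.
Computing the sequence terms: 1, 2, 4, 8, 16
Adding these values together:

31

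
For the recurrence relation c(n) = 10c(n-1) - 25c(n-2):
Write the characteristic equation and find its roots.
Substitute c(n) = rⁿ and divide through by rⁿ⁻²: r² - 10r + 25 = 0
Factor: (r - 5)² = 0, so r = 5 (double root).
General solution: c(n) = (A + Bn)·5ⁿ

Characteristic: r² - 10r + 25 = 0, Roots: r = 5 (double root)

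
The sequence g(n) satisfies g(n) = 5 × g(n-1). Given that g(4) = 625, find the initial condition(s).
In general g(n) = 5ⁿ · g(0). At n = 4: g(0) = g(4) / 5^4 = 625 / 625 = 1.

g(0) = 1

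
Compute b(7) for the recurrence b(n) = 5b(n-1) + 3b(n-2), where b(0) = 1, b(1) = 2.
Computing the sequence terms:
1, 2, 13, 71, 394, 2183, 12097, 67034

67034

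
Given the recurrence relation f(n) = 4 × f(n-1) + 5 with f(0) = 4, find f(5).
Computing step by step:
f(0) = 4
f(1) = 4 × 4 + 5 = 21
f(2) = 4 × 21 + 5 = 89
f(3) = 4 × 89 + 5 = 361
f(4) = 4 × 361 + 5 = 1449
f(5) = 4 × 1449 + 5 = 5801

5801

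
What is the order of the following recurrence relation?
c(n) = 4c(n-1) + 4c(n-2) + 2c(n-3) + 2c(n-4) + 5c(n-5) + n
The order is the largest lag k for which c(n-k) appears. Here the deepest term is c(n-5) (the n term is non-homogeneous and does not affect the order), so the order is 5.

Order 5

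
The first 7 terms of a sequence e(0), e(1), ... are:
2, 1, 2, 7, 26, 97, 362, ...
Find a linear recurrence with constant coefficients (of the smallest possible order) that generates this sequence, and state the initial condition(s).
Look for the lowest-order linear relation among consecutive terms.
Observation: e(n) - 4·e(n-1) - (-1)·e(n-2) = 0 holds for the shown terms, and no order-1 relation e(n) = α·e(n-1) + β fits.
Check at n=3: 4·2 + (-1)·1 = 7. ✓

e(n) = 4e(n-1) - e(n-2), e(0) = 2, e(1) = 1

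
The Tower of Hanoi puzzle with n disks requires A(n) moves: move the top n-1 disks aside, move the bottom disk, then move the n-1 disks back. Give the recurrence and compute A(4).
Moving n disks = move the top n-1 disks aside (A(n-1) moves) + move the largest disk (1 move) + move the n-1 disks back on top (A(n-1) moves), so A(n) = 2A(n-1) + 1, with A(1) = 1 (a single disk takes one move).
First terms: 1, 3, 7, 15, … — each is one less than a power of 2. Indeed A(n) + 1 = 2(A(n-1) + 1) with A(1) + 1 = 2, so A(n) + 1 = 2ⁿ and A(n) = 2ⁿ - 1.
Hence A(4) = 2^4 - 1 = 16 - 1 = 15.

A(n) = 2A(n-1) + 1, A(1) = 1; A(4) = 15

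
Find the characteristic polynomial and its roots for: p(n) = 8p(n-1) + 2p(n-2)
Substitute p(n) = rⁿ and divide through by rⁿ⁻²: r² - 8r - 2 = 0
Discriminant: 8² + 4·2 = 72, not a perfect square, so by the quadratic formula r = (8 ± √72)/2.
General solution: p(n) = A·r₁ⁿ + B·r₂ⁿ where r₁,r₂ = (8 ± √72)/2

Characteristic: r² - 8r - 2 = 0, Roots: r = (8 ± √72)/2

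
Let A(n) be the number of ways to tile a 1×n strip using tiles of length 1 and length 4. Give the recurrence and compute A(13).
Condition on the last tile: it has length 1 (leaving a 1×(n-1) strip) or length 4 (leaving a 1×(n-4) strip), so A(n) = A(n-1) + A(n-4) (order-4 linear recurrence).
For 0 ≤ i < 4 only unit tiles fit, so A(i) = 1.
Iterating the recurrence: A(4) = 2, A(5) = 3, A(6) = 4, A(7) = 5, A(8) = 7, A(9) = 10, A(10) = 14, A(11) = 19, A(12) = 26, A(13) = 36.

A(n) = A(n-1) + A(n-4), with A(i) = 1 for 0 ≤ i < 4; A(13) = 36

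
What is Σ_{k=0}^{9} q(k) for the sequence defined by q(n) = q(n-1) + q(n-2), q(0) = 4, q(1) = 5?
Computing the sequence terms: 4, 5, 9, 14, 23, 37, 60, 97, 157, 254
Adding these values together:

660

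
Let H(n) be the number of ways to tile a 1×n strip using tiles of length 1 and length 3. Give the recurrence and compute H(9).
Condition on the last tile: it has length 1 (leaving a 1×(n-1) strip) or length 3 (leaving a 1×(n-3) strip), so H(n) = H(n-1) + H(n-3) (order-3 linear recurrence).
For 0 ≤ i < 3 only unit tiles fit, so H(i) = 1.
Iterating the recurrence: H(3) = 2, H(4) = 3, H(5) = 4, H(6) = 6, H(7) = 9, H(8) = 13, H(9) = 19.

H(n) = H(n-1) + H(n-3), with H(i) = 1 for 0 ≤ i < 3; H(9) = 19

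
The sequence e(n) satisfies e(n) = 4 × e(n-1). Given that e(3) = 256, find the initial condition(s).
In general e(n) = 4ⁿ · e(0). At n = 3: e(0) = e(3) / 4^3 = 256 / 64 = 4.

e(0) = 4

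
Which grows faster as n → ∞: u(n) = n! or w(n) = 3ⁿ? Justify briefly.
Comparing growth rates:
Growth-rate hierarchy: log n ≺ any polynomial ≺ any exponential cⁿ (c>1) ≺ n! ≺ nⁿ.
factorial dominates exponential base 3 asymptotically.

u(n) grows faster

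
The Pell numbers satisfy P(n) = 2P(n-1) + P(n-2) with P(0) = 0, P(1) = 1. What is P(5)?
Computing the sequence terms:
0, 1, 2, 5, 12, 29

29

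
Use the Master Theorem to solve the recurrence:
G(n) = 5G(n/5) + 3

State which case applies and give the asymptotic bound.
Master Theorem template: G(n) = a·G(n/b) + f(n).
Here: a=5, b=5, f(n)=3
Compute log_b(a) = log_5(5) = 1.
f(n) = 3 = O(n^(1-ε)) with ε = 1. Case 1: G(n) = Θ(n^log_b(a)) = Θ(n).

Case 1: G(n) = Θ(n)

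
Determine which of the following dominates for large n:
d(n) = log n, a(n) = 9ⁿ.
Comparing growth rates:
Growth-rate hierarchy: log n ≺ any polynomial ≺ any exponential cⁿ (c>1) ≺ n! ≺ nⁿ.
exponential base 9 dominates logarithmic asymptotically.

a(n) grows faster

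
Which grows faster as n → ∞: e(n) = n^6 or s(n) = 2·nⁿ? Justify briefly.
Comparing growth rates:
Growth-rate hierarchy: log n ≺ any polynomial ≺ any exponential cⁿ (c>1) ≺ n! ≺ nⁿ.
super-exponential nⁿ dominates polynomial degree 6 asymptotically.

s(n) grows faster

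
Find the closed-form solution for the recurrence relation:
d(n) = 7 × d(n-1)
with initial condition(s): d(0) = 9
Recurrence: d(n) = 7 × d(n-1), initial: d(0) = 9.
Each term is 7 times the previous, so this is geometric with ratio 7. After n steps: d(n) = d(0)·7ⁿ = 9·7ⁿ.

d(n) = 9·7ⁿ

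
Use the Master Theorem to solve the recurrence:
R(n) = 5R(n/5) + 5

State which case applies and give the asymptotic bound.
Master Theorem template: R(n) = a·R(n/b) + f(n).
Here: a=5, b=5, f(n)=5
Compute log_b(a) = log_5(5) = 1.
f(n) = 5 = O(n^(1-ε)) with ε = 1. Case 1: R(n) = Θ(n^log_b(a)) = Θ(n).

Case 1: R(n) = Θ(n)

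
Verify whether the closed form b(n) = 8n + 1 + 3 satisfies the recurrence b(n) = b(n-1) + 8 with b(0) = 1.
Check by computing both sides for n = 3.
From the recurrence with b(0) = 1:
  b(0) = 1, b(1) = 9, b(2) = 17, b(3) = 25
  so the recurrence gives b(3) = 25.
From the proposed closed form b(n) = 8n + 1 + 3:
  b(3) = 28.
The recurrence gives 25 but the closed form gives 28, so the closed form does not satisfy the recurrence.

No, the closed form is incorrect.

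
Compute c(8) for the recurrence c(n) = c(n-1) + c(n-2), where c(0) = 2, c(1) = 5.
Computing the sequence terms:
2, 5, 7, 12, 19, 31, 50, 81, 131

131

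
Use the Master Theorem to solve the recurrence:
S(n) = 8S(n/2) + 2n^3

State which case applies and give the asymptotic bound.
Master Theorem template: S(n) = a·S(n/b) + f(n).
Here: a=8, b=2, f(n)=2n^3
Compute log_b(a) = log_2(8) = 3.
f(n) = 2n^3 = Θ(n^3). Case 2: S(n) = Θ(n^3 log n).

Case 2: S(n) = Θ(n^3 log n)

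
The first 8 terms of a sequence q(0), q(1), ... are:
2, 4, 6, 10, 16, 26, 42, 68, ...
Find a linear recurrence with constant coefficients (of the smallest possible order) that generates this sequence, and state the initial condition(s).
Look for the lowest-order linear relation among consecutive terms.
Observation: q(n) - 1·q(n-1) - (1)·q(n-2) = 0 holds for the shown terms, and no order-1 relation q(n) = α·q(n-1) + β fits.
Check at n=3: 1·6 + (1)·4 = 10. ✓

q(n) = q(n-1) + q(n-2), q(0) = 2, q(1) = 4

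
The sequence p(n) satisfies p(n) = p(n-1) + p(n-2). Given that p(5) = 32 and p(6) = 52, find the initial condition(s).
Work backwards using p(k) = p(k+2) - p(k+1):
p(4) = p(6) - p(5) = 52 - 32 = 20
p(3) = p(5) - p(4) = 32 - 20 = 12
p(2) = p(4) - p(3) = 20 - 12 = 8
p(1) = p(3) - p(2) = 12 - 8 = 4
p(0) = p(2) - p(1) = 8 - 4 = 4

p(0) = 4, p(1) = 4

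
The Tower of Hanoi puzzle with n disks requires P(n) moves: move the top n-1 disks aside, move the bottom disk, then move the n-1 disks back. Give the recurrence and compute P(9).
Moving n disks = move the top n-1 disks aside (P(n-1) moves) + move the largest disk (1 move) + move the n-1 disks back on top (P(n-1) moves), so P(n) = 2P(n-1) + 1, with P(1) = 1 (a single disk takes one move).
First terms: 1, 3, 7, 15, 31, 63, … — each is one less than a power of 2. Indeed P(n) + 1 = 2(P(n-1) + 1) with P(1) + 1 = 2, so P(n) + 1 = 2ⁿ and P(n) = 2ⁿ - 1.
Hence P(9) = 2^9 - 1 = 512 - 1 = 511.

P(n) = 2P(n-1) + 1, P(1) = 1; P(9) = 511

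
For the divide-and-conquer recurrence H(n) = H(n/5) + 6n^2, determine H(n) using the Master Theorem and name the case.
Master Theorem template: H(n) = a·H(n/b) + f(n).
Here: a=1, b=5, f(n)=6n^2
Compute log_b(a) = log_5(1) = 0.
f(n) = 6n^2 = Ω(n^(0+ε)) with ε = 2, and the regularity condition holds (a·f(n/b) = (a/b^2)·f(n) with a/b^2 = 5^-2 < 1). Case 3: H(n) = Θ(f(n)) = Θ(n^2).

Case 3: H(n) = Θ(n^2)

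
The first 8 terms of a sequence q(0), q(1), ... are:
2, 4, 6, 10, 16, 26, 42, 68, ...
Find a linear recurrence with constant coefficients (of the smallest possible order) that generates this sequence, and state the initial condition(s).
Look for the lowest-order linear relation among consecutive terms.
Observation: q(n) - 1·q(n-1) - (1)·q(n-2) = 0 holds for the shown terms, and no order-1 relation q(n) = α·q(n-1) + β fits.
Check at n=3: 1·6 + (1)·4 = 10. ✓

q(n) = q(n-1) + q(n-2), q(0) = 2, q(1) = 4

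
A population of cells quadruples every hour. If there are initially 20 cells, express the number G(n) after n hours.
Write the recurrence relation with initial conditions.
Each hour multiplies the count by 4, so the count after n hours depends only on the count after n-1 hours: G(n) = 4 × G(n-1). The starting count gives G(0) = 20.
Unrolling n times gives the closed form G(n) = 20 × 4ⁿ.

G(n) = 4 × G(n-1), G(0) = 20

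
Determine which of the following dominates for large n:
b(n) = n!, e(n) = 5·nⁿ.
Comparing growth rates:
Growth-rate hierarchy: log n ≺ any polynomial ≺ any exponential cⁿ (c>1) ≺ n! ≺ nⁿ.
super-exponential nⁿ dominates factorial asymptotically.

e(n) grows faster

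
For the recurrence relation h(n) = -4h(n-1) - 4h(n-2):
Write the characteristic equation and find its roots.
Substitute h(n) = rⁿ and divide through by rⁿ⁻²: r² + 4r + 4 = 0
Factor: (r + 2)² = 0, so r = -2 (double root).
General solution: h(n) = (A + Bn)·(-2)ⁿ

Characteristic: r² + 4r + 4 = 0, Roots: r = -2 (double root)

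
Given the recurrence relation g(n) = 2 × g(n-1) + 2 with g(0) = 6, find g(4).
Computing step by step:
g(0) = 6
g(1) = 2 × 6 + 2 = 14
g(2) = 2 × 14 + 2 = 30
g(3) = 2 × 30 + 2 = 62
g(4) = 2 × 62 + 2 = 126

126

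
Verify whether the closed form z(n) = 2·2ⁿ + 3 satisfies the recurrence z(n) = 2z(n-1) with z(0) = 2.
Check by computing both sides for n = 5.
From the recurrence with z(0) = 2:
  z(0) = 2, z(1) = 4, z(2) = 8, z(3) = 16, z(4) = 32, z(5) = 64
  so the recurrence gives z(5) = 64.
From the proposed closed form z(n) = 2·2ⁿ + 3:
  z(5) = 67.
The recurrence gives 64 but the closed form gives 67, so the closed form does not satisfy the recurrence.

No, the closed form is incorrect.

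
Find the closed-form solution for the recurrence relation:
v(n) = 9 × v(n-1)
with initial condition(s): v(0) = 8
Recurrence: v(n) = 9 × v(n-1), initial: v(0) = 8.
Each term is 9 times the previous, so this is geometric with ratio 9. After n steps: v(n) = v(0)·9ⁿ = 8·9ⁿ.

v(n) = 8·9ⁿ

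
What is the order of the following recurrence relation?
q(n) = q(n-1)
The order is the largest lag k for which q(n-k) appears. Here the deepest term is q(n-1), so the order is 1.

Order 1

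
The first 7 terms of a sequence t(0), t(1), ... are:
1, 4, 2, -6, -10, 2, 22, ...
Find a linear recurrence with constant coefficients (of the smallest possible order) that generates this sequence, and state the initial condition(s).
Look for the lowest-order linear relation among consecutive terms.
Observation: t(n) - 1·t(n-1) - (-2)·t(n-2) = 0 holds for the shown terms, and no order-1 relation t(n) = α·t(n-1) + β fits.
Check at n=3: 1·2 + (-2)·4 = -6. ✓

t(n) = t(n-1) - 2t(n-2), t(0) = 1, t(1) = 4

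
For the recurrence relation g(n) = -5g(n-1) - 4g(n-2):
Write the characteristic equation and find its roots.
Substitute g(n) = rⁿ and divide through by rⁿ⁻²: r² + 5r + 4 = 0
Factor: (r + 1)(r + 4) = 0, so r = -1, -4.
General solution: g(n) = A·(-1)ⁿ + B·(-4)ⁿ

Characteristic: r² + 5r + 4 = 0, Roots: r = -1, -4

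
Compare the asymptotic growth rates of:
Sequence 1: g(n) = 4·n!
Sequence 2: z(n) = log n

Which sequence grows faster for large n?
Comparing growth rates:
Growth-rate hierarchy: log n ≺ any polynomial ≺ any exponential cⁿ (c>1) ≺ n! ≺ nⁿ.
factorial dominates logarithmic asymptotically.

g(n) grows faster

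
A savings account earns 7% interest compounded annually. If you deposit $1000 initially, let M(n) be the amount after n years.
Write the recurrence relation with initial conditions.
Each year the balance grows by 7%, i.e. is multiplied by 1 + 7/100 = 1.07, so M(n) = 1.07 × M(n-1). The initial deposit gives M(0) = 1000.
Unrolling gives the closed form M(n) = 1000 × (1.07)ⁿ.

M(n) = 1.07 × M(n-1), M(0) = 1000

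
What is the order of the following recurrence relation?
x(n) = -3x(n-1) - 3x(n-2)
The order is the largest lag k for which x(n-k) appears. Here the deepest term is x(n-2), so the order is 2.

Order 2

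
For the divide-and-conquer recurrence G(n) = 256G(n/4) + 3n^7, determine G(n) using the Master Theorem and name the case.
Master Theorem template: G(n) = a·G(n/b) + f(n).
Here: a=256, b=4, f(n)=3n^7
Compute log_b(a) = log_4(256) = 4.
f(n) = 3n^7 = Ω(n^(4+ε)) with ε = 3, and the regularity condition holds (a·f(n/b) = (a/b^7)·f(n) with a/b^7 = 4^-3 < 1). Case 3: G(n) = Θ(f(n)) = Θ(n^7).

Case 3: G(n) = Θ(n^7)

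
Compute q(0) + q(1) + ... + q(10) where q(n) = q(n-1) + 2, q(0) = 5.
Computing the sequence terms: 5, 7, 9, 11, 13, 15, 17, 19, 21, 23, 25
Adding these values together:

165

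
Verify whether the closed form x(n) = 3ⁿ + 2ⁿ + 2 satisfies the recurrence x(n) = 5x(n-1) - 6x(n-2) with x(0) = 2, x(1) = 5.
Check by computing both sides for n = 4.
From the recurrence with x(0) = 2, x(1) = 5:
  x(0) = 2, x(1) = 5, x(2) = 13, x(3) = 35, x(4) = 97
  so the recurrence gives x(4) = 97.
From the proposed closed form x(n) = 3ⁿ + 2ⁿ + 2:
  x(4) = 99.
The recurrence gives 97 but the closed form gives 99, so the closed form does not satisfy the recurrence.

No, the closed form is incorrect.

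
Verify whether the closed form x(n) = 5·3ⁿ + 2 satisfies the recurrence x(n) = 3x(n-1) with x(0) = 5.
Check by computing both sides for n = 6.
From the recurrence with x(0) = 5:
  x(0) = 5, x(1) = 15, x(2) = 45, x(3) = 135, x(4) = 405, x(5) = 1215, x(6) = 3645
  so the recurrence gives x(6) = 3645.
From the proposed closed form x(n) = 5·3ⁿ + 2:
  x(6) = 3647.
The recurrence gives 3645 but the closed form gives 3647, so the closed form does not satisfy the recurrence.

No, the closed form is incorrect.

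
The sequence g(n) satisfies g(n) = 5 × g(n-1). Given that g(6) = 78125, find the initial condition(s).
In general g(n) = 5ⁿ · g(0). At n = 6: g(0) = g(6) / 5^6 = 78125 / 15625 = 5.

g(0) = 5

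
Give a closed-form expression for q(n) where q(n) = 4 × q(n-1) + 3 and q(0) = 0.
Recurrence: q(n) = 4 × q(n-1) + 3, initial: q(0) = 0.
Try q(n) = A·4ⁿ + C. Substituting: A·4ⁿ + C = 4(A·4ⁿ⁻¹ + C) + 3 = A·4ⁿ + 4C + 3, so C = 4C + 3, giving C = -1. Then q(0) = A - 1 = 0 gives A = 1.

q(n) = 4ⁿ - 1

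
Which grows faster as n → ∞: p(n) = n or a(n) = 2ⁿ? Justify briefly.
Comparing growth rates:
Growth-rate hierarchy: log n ≺ any polynomial ≺ any exponential cⁿ (c>1) ≺ n! ≺ nⁿ.
exponential base 2 dominates polynomial degree 1 asymptotically.

a(n) grows faster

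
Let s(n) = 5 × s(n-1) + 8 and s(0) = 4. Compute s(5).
Computing step by step:
s(0) = 4
s(1) = 5 × 4 + 8 = 28
s(2) = 5 × 28 + 8 = 148
s(3) = 5 × 148 + 8 = 748
s(4) = 5 × 748 + 8 = 3748
s(5) = 5 × 3748 + 8 = 18748

18748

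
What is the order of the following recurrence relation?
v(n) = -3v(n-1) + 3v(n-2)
The order is the largest lag k for which v(n-k) appears. Here the deepest term is v(n-2), so the order is 2.

Order 2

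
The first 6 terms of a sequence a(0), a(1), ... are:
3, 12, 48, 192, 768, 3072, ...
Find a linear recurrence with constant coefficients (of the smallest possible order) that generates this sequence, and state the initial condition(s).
Look for the lowest-order linear relation among consecutive terms.
Observation: each term is 4× the previous.
Check at n=2: 4·12 = 48. ✓

a(n) = 4 × a(n-1), a(0) = 3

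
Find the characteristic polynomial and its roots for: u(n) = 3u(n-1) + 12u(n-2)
Substitute u(n) = rⁿ and divide through by rⁿ⁻²: r² - 3r - 12 = 0
Discriminant: 3² + 4·12 = 57, not a perfect square, so by the quadratic formula r = (3 ± √57)/2.
General solution: u(n) = A·r₁ⁿ + B·r₂ⁿ where r₁,r₂ = (3 ± √57)/2

Characteristic: r² - 3r - 12 = 0, Roots: r = (3 ± √57)/2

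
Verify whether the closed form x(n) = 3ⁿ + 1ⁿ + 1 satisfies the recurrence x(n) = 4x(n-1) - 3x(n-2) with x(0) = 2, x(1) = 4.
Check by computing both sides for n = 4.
From the recurrence with x(0) = 2, x(1) = 4:
  x(0) = 2, x(1) = 4, x(2) = 10, x(3) = 28, x(4) = 82
  so the recurrence gives x(4) = 82.
From the proposed closed form x(n) = 3ⁿ + 1ⁿ + 1:
  x(4) = 83.
The recurrence gives 82 but the closed form gives 83, so the closed form does not satisfy the recurrence.

No, the closed form is incorrect.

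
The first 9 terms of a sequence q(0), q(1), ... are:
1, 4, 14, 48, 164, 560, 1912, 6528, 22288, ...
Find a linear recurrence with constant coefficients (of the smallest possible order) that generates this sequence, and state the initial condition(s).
Look for the lowest-order linear relation among consecutive terms.
Observation: q(n) - 4·q(n-1) - (-2)·q(n-2) = 0 holds for the shown terms, and no order-1 relation q(n) = α·q(n-1) + β fits.
Check at n=3: 4·14 + (-2)·4 = 48. ✓

q(n) = 4q(n-1) - 2q(n-2), q(0) = 1, q(1) = 4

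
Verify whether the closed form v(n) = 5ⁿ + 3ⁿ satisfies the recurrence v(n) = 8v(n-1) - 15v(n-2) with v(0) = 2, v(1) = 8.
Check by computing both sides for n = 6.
From the recurrence with v(0) = 2, v(1) = 8:
  v(0) = 2, v(1) = 8, v(2) = 34, v(3) = 152, v(4) = 706, v(5) = 3368, v(6) = 16354
  so the recurrence gives v(6) = 16354.
From the proposed closed form v(n) = 5ⁿ + 3ⁿ:
  v(6) = 16354.
Both sides give 16354 at n = 6, and the initial condition(s) match, so the closed form is consistent.

Yes, the closed form is correct.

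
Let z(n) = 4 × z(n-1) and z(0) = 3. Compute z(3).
Computing step by step:
z(0) = 3
z(1) = 4 × 3 = 12
z(2) = 4 × 12 = 48
z(3) = 4 × 48 = 192

192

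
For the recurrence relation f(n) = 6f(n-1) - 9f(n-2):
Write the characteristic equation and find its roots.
Substitute f(n) = rⁿ and divide through by rⁿ⁻²: r² - 6r + 9 = 0
Factor: (r - 3)² = 0, so r = 3 (double root).
General solution: f(n) = (A + Bn)·3ⁿ

Characteristic: r² - 6r + 9 = 0, Roots: r = 3 (double root)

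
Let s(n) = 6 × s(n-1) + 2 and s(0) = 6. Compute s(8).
Computing step by step:
s(0) = 6
s(1) = 6 × 6 + 2 = 38
s(2) = 6 × 38 + 2 = 230
s(3) = 6 × 230 + 2 = 1382
s(4) = 6 × 1382 + 2 = 8294
s(5) = 6 × 8294 + 2 = 49766
s(6) = 6 × 49766 + 2 = 298598
s(7) = 6 × 298598 + 2 = 1791590
s(8) = 6 × 1791590 + 2 = 10749542

10749542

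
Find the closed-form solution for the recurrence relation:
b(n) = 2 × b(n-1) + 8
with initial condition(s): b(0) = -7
Recurrence: b(n) = 2 × b(n-1) + 8, initial: b(0) = -7.
Try b(n) = A·2ⁿ + C. Substituting: A·2ⁿ + C = 2(A·2ⁿ⁻¹ + C) + 8 = A·2ⁿ + 2C + 8, so C = 2C + 8, giving C = -8. Then b(0) = A - 8 = -7 gives A = 1.

b(n) = 2ⁿ - 8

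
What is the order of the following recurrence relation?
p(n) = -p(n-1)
The order is the largest lag k for which p(n-k) appears. Here the deepest term is p(n-1), so the order is 1.

Order 1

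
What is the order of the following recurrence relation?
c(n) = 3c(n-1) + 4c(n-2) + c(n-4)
The order is the largest lag k for which c(n-k) appears. Here the deepest term is c(n-4), so the order is 4.

Order 4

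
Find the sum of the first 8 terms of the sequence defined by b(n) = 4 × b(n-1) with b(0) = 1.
Computing the sequence terms: 1, 4, 16, 64, 256, 1024, 4096, 16384
Adding these values together:

21845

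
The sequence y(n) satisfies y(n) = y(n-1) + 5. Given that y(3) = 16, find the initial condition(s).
y(3) = y(0) + 3·5, so y(0) = 16 - 15 = 1.

y(0) = 1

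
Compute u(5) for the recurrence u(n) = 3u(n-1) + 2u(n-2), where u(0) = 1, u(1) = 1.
Computing the sequence terms:
1, 1, 5, 17, 61, 217

217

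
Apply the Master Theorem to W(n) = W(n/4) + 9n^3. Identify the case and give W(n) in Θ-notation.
Master Theorem template: W(n) = a·W(n/b) + f(n).
Here: a=1, b=4, f(n)=9n^3
Compute log_b(a) = log_4(1) = 0.
f(n) = 9n^3 = Ω(n^(0+ε)) with ε = 3, and the regularity condition holds (a·f(n/b) = (a/b^3)·f(n) with a/b^3 = 4^-3 < 1). Case 3: W(n) = Θ(f(n)) = Θ(n^3).

Case 3: W(n) = Θ(n^3)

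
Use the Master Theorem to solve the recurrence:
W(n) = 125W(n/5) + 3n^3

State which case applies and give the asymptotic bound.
Master Theorem template: W(n) = a·W(n/b) + f(n).
Here: a=125, b=5, f(n)=3n^3
Compute log_b(a) = log_5(125) = 3.
f(n) = 3n^3 = Θ(n^3). Case 2: W(n) = Θ(n^3 log n).

Case 2: W(n) = Θ(n^3 log n)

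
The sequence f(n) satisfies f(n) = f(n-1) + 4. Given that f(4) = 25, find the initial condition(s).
f(4) = f(0) + 4·4, so f(0) = 25 - 16 = 9.

f(0) = 9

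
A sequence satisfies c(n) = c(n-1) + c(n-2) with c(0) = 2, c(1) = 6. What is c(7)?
Computing the sequence terms:
2, 6, 8, 14, 22, 36, 58, 94

94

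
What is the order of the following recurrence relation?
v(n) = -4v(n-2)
The order is the largest lag k for which v(n-k) appears. Here the deepest term is v(n-2), so the order is 2.

Order 2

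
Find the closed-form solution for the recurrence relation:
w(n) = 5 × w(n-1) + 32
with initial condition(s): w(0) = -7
Recurrence: w(n) = 5 × w(n-1) + 32, initial: w(0) = -7.
Try w(n) = A·5ⁿ + C. Substituting: A·5ⁿ + C = 5(A·5ⁿ⁻¹ + C) + 32 = A·5ⁿ + 5C + 32, so C = 5C + 32, giving C = -8. Then w(0) = A - 8 = -7 gives A = 1.

w(n) = 5ⁿ - 8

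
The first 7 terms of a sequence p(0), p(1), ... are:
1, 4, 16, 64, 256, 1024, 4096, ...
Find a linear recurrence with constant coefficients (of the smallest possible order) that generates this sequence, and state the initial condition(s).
Look for the lowest-order linear relation among consecutive terms.
Observation: each term is 4× the previous.
Check at n=2: 4·4 = 16. ✓

p(n) = 4 × p(n-1), p(0) = 1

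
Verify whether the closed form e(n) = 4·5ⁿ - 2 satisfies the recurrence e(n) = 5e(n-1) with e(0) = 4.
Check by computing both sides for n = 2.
From the recurrence with e(0) = 4:
  e(0) = 4, e(1) = 20, e(2) = 100
  so the recurrence gives e(2) = 100.
From the proposed closed form e(n) = 4·5ⁿ - 2:
  e(2) = 98.
The recurrence gives 100 but the closed form gives 98, so the closed form does not satisfy the recurrence.

No, the closed form is incorrect.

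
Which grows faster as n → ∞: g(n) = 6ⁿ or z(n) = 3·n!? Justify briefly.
Comparing growth rates:
Growth-rate hierarchy: log n ≺ any polynomial ≺ any exponential cⁿ (c>1) ≺ n! ≺ nⁿ.
factorial dominates exponential base 6 asymptotically.

z(n) grows faster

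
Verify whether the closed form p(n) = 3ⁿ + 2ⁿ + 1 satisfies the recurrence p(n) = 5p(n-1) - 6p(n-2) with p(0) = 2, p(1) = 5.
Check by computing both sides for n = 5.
From the recurrence with p(0) = 2, p(1) = 5:
  p(0) = 2, p(1) = 5, p(2) = 13, p(3) = 35, p(4) = 97, p(5) = 275
  so the recurrence gives p(5) = 275.
From the proposed closed form p(n) = 3ⁿ + 2ⁿ + 1:
  p(5) = 276.
The recurrence gives 275 but the closed form gives 276, so the closed form does not satisfy the recurrence.

No, the closed form is incorrect.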